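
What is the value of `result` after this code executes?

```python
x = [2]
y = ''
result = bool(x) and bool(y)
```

x = [2]; y = ''; result = False

False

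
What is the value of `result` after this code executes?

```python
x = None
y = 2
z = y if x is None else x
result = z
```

x = None; y = 2; z = 2; result = 2

2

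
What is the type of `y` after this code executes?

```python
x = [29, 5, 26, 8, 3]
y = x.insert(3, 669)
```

list.insert() returns None

NoneType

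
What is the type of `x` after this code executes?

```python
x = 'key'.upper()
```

str.upper() returns str

str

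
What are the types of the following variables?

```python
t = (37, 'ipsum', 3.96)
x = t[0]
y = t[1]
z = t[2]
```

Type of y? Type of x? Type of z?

tuple[1] is str; tuple[0] is int; tuple[2] is float

str, int, float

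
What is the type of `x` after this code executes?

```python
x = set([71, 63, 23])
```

set() constructor returns set

set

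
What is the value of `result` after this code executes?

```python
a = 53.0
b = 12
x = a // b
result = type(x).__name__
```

a is float; b is int; x is float; result = 'float'

'float'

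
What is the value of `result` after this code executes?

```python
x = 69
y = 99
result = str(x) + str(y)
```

x = 69; y = 99; result = '6999'

'6999'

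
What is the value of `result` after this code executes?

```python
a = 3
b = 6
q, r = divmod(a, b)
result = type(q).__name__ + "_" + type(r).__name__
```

a is int; b is int; q is int; r is int; result = 'int_int'

'int_int'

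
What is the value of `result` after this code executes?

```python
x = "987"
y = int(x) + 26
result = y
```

x = '987'; y = 1013; result = 1013

1013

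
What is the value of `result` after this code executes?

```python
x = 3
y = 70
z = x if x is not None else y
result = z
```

x = 3; y = 70; z = 3; result = 3

3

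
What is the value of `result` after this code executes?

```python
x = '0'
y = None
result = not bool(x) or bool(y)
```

x = '0'; y = None; result = False

False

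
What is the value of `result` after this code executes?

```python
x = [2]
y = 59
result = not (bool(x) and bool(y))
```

x = [2]; y = 59; result = False

False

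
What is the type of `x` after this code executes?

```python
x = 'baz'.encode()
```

str.encode() returns bytes

bytes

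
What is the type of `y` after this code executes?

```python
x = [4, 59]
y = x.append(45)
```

list.append() returns None (mutates in place)

NoneType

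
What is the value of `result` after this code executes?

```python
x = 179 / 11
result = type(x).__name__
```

x is float; result = 'float'

'float'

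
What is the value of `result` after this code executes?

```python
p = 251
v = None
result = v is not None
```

p = 251; v = None; result = False

False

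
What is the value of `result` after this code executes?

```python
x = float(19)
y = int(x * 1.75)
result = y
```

x = 19.0; y = 33; result = 33

33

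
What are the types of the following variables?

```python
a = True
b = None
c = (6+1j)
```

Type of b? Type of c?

b is assigned None, whose type is NoneType; c is assigned (6+1j), an int plus an imaginary literal (j suffix), which evaluates to complex

NoneType, complex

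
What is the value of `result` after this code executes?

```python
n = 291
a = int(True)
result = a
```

n = 291; a = 1; result = 1

1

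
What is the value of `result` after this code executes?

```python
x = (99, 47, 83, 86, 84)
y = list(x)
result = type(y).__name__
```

x is tuple; y is list; result = 'list'

'list'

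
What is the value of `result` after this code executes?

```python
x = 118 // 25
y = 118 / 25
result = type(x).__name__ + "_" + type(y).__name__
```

x is int; y is float; result = 'int_float'

'int_float'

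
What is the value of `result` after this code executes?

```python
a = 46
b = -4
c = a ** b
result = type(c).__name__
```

a is int; b is int; c is float; result = 'float'

'float'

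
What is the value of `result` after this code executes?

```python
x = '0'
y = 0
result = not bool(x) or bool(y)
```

x = '0'; y = 0; result = False

False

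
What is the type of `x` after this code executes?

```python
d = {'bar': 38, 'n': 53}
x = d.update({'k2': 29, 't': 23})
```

dict.update() returns None

NoneType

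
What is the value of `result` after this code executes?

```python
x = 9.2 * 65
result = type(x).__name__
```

x is float; result = 'float'

'float'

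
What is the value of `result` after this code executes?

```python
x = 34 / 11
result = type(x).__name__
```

x is float; result = 'float'

'float'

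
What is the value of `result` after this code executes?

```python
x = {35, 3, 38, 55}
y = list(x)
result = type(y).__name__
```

x is set; y is list; result = 'list'

'list'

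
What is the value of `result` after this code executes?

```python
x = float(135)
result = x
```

x = 135.0; result = 135.0

135.0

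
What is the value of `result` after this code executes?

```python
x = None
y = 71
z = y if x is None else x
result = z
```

x = None; y = 71; z = 71; result = 71

71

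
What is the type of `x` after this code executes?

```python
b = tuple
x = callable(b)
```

callable() returns bool

bool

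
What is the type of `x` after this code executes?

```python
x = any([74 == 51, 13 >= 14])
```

any() returns bool

bool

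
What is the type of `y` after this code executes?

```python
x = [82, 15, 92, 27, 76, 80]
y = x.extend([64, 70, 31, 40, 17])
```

list.extend() returns None

NoneType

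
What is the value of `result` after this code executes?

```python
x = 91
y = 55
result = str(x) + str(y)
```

x = 91; y = 55; result = '9155'

'9155'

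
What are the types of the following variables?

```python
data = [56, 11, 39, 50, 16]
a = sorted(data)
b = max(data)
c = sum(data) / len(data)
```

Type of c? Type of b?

int / int = float; max of ints returns int

float, int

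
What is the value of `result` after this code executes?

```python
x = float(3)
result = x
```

x = 3.0; result = 3.0

3.0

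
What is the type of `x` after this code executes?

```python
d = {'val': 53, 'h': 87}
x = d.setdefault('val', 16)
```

dict.setdefault() returns the (existing or default) value

int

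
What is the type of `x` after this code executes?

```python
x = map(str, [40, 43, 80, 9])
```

map() returns a map object

map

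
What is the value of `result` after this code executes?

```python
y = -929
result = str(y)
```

y = -929; result = '-929'

'-929'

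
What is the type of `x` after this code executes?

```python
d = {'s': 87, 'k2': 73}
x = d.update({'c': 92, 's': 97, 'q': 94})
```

dict.update() returns None

NoneType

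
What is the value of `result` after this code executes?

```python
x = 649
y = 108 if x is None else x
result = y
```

x = 649; y = 649; result = 649

649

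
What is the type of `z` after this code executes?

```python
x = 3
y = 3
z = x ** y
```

positive int ** positive int = int

int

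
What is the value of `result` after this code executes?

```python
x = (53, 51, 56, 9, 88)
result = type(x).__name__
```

x is tuple; result = 'tuple'

'tuple'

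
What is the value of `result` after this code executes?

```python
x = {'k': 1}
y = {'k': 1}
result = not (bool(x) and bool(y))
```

x = {'k': 1}; y = {'k': 1}; result = False

False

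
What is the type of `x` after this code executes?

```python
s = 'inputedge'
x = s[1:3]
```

Slicing a str returns str

str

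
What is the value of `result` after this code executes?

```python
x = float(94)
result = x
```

x = 94.0; result = 94.0

94.0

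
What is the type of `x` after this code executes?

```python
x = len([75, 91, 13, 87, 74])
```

len() always returns int

int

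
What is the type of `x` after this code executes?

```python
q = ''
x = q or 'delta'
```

'or' returns first truthy value (str)

str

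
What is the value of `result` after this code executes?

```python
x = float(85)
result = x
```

x = 85.0; result = 85.0

85.0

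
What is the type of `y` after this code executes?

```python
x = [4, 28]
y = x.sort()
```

list.sort() returns None (mutates in place)

NoneType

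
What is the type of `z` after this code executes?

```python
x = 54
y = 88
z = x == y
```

Comparison returns bool

bool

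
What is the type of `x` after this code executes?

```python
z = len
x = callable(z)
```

callable() returns bool

bool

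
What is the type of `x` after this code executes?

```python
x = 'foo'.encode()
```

str.encode() returns bytes

bytes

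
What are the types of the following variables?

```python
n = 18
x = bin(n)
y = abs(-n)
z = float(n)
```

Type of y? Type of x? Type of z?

abs() of int returns int; bin() returns str; float() returns float

int, str, float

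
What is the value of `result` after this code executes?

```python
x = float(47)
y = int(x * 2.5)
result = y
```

x = 47.0; y = 117; result = 117

117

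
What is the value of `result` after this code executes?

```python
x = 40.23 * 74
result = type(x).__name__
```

x is float; result = 'float'

'float'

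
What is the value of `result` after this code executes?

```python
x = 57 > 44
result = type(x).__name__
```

x is bool; result = 'bool'

'bool'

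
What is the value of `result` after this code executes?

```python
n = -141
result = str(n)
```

n = -141; result = '-141'

'-141'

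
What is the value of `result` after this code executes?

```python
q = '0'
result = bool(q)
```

q = '0'; result = True

True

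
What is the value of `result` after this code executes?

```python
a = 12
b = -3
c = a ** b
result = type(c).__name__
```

a is int; b is int; c is float; result = 'float'

'float'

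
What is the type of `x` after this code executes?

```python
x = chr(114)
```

chr() returns str (single char)

str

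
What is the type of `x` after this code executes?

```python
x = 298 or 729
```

'or' returns first truthy value (int)

int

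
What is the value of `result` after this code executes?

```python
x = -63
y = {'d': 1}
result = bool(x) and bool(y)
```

x = -63; y = {'d': 1}; result = True

True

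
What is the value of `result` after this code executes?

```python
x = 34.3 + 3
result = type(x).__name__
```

x is float; result = 'float'

'float'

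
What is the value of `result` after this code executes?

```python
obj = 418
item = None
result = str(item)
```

obj = 418; item = None; result = 'None'

'None'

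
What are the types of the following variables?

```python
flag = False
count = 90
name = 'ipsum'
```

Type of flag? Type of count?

flag is assigned the constant False, which has type bool; count is assigned a bare integer (no decimal point), so it is an int

bool, int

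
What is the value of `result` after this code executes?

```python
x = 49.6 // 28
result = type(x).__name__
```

x is float; result = 'float'

'float'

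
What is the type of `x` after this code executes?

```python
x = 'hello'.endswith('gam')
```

str.endswith() returns bool

bool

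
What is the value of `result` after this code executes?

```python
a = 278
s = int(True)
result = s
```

a = 278; s = 1; result = 1

1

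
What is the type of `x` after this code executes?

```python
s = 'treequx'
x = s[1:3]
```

Slicing a str returns str

str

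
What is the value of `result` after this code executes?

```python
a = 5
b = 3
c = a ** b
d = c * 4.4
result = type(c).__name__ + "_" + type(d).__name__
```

a is int; b is int; c is int; d is float; result = 'int_float'

'int_float'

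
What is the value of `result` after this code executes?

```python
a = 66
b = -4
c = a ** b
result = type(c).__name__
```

a is int; b is int; c is float; result = 'float'

'float'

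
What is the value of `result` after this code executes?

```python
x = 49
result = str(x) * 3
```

x = 49; result = '494949'

'494949'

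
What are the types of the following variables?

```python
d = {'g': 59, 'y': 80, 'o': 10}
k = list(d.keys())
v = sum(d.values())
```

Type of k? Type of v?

list() converts to list; sum of ints is int

list, int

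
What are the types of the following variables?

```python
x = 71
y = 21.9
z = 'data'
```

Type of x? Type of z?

x is assigned a bare integer (no decimal point), so it is an int; z is assigned a quoted string literal, so it is a str

int, str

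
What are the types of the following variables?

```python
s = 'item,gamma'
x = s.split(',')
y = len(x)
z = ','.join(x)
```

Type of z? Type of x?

str.join() returns str; str.split() returns list

str, list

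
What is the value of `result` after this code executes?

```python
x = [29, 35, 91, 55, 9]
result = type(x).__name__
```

x is list; result = 'list'

'list'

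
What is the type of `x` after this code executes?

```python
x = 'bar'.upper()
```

str.upper() returns str

str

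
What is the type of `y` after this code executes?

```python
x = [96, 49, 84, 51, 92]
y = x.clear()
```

list.clear() returns None

NoneType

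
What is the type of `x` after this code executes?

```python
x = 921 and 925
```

'and' with truthy values returns last operand (int)

int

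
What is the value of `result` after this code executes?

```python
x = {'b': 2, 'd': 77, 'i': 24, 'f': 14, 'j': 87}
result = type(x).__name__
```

x is dict; result = 'dict'

'dict'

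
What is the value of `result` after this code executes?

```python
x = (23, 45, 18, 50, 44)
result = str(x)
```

x = (23, 45, 18, 50, 44); result = '(23, 45, 18, 50, 44)'

'(23, 45, 18, 50, 44)'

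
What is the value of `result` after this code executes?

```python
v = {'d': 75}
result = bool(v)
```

v = {'d': 75}; result = True

True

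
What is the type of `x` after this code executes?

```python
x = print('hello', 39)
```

print() returns None

NoneType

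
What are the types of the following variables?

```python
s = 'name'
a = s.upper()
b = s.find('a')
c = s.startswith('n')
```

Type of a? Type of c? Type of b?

upper() returns str; startswith() returns bool; find() returns int

str, bool, int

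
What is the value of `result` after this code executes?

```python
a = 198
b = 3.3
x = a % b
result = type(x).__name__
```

a is int; b is float; x is float; result = 'float'

'float'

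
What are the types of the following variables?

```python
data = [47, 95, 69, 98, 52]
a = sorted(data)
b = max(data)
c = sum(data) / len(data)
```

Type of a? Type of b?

sorted() returns list; max of ints returns int

list, int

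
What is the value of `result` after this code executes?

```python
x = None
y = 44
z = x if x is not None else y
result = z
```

x = None; y = 44; z = 44; result = 44

44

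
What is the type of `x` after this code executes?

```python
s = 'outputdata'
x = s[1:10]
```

Slicing a str returns str

str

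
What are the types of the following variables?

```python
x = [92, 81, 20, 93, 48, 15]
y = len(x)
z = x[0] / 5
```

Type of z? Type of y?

int / int = float; len() returns int

float, int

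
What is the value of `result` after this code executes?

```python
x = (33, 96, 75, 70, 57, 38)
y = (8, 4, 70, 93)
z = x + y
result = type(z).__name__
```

x is tuple; y is tuple; z is tuple; result = 'tuple'

'tuple'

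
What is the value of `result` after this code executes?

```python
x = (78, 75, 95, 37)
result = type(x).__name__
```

x is tuple; result = 'tuple'

'tuple'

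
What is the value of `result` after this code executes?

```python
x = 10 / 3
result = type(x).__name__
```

x is float; result = 'float'

'float'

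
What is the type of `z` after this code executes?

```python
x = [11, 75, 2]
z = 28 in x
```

'in' operator returns bool

bool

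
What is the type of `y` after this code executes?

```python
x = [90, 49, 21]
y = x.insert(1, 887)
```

list.insert() returns None

NoneType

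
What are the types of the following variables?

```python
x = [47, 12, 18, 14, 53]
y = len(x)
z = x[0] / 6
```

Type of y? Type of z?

len() returns int; int / int = float

int, float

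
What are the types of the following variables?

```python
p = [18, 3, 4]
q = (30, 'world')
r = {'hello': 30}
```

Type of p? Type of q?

p is assigned a list literal (square brackets); q is assigned a tuple (parenthesized, comma-separated values)

list, tuple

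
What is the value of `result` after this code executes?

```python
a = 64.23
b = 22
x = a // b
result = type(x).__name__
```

a is float; b is int; x is float; result = 'float'

'float'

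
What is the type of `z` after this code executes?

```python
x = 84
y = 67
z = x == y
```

Comparison returns bool

bool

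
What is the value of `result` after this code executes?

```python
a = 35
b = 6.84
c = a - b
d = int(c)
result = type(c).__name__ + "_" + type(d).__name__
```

a is int; b is float; c is float; d is int; result = 'float_int'

'float_int'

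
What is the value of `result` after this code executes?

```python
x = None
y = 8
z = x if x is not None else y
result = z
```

x = None; y = 8; z = 8; result = 8

8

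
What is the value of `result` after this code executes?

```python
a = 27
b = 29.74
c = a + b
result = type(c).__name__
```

a is int; b is float; c is float; result = 'float'

'float'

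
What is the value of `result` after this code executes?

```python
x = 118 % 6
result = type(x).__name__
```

x is int; result = 'int'

'int'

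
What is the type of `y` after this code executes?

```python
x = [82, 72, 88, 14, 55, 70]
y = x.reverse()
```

list.reverse() returns None

NoneType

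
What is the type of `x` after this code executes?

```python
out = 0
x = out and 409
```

'and' returns first falsy value (0 is int)

int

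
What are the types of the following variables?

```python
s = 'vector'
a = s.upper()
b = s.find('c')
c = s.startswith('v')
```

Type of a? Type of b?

upper() returns str; find() returns int

str, int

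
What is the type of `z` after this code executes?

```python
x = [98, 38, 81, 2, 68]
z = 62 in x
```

'in' operator returns bool

bool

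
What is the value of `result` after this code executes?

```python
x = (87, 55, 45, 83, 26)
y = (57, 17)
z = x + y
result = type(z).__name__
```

x is tuple; y is tuple; z is tuple; result = 'tuple'

'tuple'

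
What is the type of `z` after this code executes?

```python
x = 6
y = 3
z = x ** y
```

positive int ** positive int = int

int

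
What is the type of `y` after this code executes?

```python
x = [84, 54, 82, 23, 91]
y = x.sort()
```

list.sort() returns None (mutates in place)

NoneType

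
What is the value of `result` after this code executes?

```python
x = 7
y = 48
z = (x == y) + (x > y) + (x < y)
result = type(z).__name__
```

x is int; y is int; z is int; result = 'int'

'int'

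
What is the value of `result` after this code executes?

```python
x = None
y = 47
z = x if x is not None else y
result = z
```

x = None; y = 47; z = 47; result = 47

47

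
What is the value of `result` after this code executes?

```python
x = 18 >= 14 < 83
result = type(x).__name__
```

x is bool; result = 'bool'

'bool'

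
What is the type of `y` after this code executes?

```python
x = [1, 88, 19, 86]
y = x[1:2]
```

Slicing a list returns a list

list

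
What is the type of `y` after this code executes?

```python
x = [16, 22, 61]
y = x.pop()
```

list.pop() returns the popped element

int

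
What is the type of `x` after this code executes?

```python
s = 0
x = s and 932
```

'and' returns first falsy value (0 is int)

int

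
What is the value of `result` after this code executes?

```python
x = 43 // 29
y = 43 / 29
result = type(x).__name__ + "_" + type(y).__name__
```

x is int; y is float; result = 'int_float'

'int_float'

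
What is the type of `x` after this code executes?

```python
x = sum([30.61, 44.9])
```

sum() of floats returns float

float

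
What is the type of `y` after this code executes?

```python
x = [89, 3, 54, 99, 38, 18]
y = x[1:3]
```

Slicing a list returns a list

list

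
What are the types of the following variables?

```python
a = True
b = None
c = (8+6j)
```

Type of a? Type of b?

a is assigned the constant True, which has type bool; b is assigned None, whose type is NoneType

bool, NoneType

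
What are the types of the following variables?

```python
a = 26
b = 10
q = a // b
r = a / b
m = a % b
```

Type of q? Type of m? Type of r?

// returns int; % of ints returns int; / returns float

int, int, float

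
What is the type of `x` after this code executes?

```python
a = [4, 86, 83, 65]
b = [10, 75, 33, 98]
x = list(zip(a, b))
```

list(zip()) returns a list of tuples

list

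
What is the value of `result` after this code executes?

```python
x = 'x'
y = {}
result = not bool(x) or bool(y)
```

x = 'x'; y = {}; result = False

False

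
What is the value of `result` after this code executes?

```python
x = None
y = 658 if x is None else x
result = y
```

x = None; y = 658; result = 658

658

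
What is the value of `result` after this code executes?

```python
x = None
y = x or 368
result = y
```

x = None; y = 368; result = 368

368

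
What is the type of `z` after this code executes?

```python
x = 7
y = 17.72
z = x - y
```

int - float = float

float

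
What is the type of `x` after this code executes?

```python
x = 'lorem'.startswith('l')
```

str.startswith() returns bool

bool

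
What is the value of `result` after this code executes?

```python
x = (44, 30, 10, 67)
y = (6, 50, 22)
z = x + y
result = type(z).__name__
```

x is tuple; y is tuple; z is tuple; result = 'tuple'

'tuple'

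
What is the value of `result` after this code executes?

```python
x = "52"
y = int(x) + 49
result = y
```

x = '52'; y = 101; result = 101

101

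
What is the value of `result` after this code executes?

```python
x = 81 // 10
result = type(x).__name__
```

x is int; result = 'int'

'int'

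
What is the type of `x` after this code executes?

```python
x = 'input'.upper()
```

str.upper() returns str

str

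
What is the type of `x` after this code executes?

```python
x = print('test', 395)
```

print() returns None

NoneType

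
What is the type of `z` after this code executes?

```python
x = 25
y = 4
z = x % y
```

int % int = int

int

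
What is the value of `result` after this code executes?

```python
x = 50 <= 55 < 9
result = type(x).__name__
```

x is bool; result = 'bool'

'bool'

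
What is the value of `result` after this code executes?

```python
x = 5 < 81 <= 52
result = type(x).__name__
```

x is bool; result = 'bool'

'bool'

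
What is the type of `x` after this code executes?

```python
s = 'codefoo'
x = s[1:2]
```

Slicing a str returns str

str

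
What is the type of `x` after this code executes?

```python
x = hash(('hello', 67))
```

hash() returns int

int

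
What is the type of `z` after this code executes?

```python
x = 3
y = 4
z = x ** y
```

positive int ** positive int = int

int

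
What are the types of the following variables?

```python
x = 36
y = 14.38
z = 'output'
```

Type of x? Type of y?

x is assigned a bare integer (no decimal point), so it is an int; y is assigned a number with a decimal point, so it is a float

int, float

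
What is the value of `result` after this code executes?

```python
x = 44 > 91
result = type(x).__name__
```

x is bool; result = 'bool'

'bool'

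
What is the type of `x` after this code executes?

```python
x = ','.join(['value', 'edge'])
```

str.join() returns str

str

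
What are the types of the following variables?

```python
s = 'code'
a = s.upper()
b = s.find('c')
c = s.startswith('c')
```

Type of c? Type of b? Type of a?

startswith() returns bool; find() returns int; upper() returns str

bool, int, str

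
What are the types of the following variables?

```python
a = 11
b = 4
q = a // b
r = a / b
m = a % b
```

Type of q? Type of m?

// returns int; % of ints returns int

int, int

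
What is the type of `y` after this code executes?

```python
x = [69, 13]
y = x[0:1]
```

Slicing a list returns a list

list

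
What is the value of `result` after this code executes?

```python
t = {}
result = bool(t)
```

t = {}; result = False

False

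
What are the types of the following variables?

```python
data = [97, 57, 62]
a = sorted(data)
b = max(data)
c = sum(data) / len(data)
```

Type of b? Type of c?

max of ints returns int; int / int = float

int, float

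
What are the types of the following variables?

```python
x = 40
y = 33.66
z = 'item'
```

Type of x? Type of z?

x is assigned a bare integer (no decimal point), so it is an int; z is assigned a quoted string literal, so it is a str

int, str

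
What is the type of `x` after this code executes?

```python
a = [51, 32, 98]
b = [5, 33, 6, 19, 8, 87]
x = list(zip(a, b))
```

list(zip()) returns a list of tuples

list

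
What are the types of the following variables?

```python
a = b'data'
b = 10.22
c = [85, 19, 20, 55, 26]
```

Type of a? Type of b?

a is assigned a bytes literal (b'...' prefix); b is assigned a number with a decimal point, so it is a float

bytes, float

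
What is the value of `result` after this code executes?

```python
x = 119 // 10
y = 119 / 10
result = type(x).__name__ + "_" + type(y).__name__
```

x is int; y is float; result = 'int_float'

'int_float'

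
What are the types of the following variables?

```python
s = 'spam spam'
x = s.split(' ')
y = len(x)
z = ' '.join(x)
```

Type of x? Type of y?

str.split() returns list; len() returns int

list, int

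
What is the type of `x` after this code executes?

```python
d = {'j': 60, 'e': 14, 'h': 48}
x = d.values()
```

.values() returns dict_values view

dict_values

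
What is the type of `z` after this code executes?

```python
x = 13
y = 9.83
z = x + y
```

int + float = float

float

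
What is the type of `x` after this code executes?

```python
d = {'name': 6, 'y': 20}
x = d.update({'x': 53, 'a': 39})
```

dict.update() returns None

NoneType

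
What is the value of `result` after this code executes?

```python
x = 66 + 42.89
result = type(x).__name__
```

x is float; result = 'float'

'float'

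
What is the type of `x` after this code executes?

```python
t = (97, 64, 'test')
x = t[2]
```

Index 2 of tuple is a str literal

str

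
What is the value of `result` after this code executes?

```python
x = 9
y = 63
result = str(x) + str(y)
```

x = 9; y = 63; result = '963'

'963'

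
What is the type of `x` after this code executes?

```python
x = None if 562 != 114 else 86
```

562 != 114 is True, so the if branch is taken

NoneType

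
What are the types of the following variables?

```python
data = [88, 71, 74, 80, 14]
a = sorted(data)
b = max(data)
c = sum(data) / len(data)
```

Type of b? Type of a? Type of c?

max of ints returns int; sorted() returns list; int / int = float

int, list, float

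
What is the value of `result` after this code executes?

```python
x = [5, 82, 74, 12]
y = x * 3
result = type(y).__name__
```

x is list; y is list; result = 'list'

'list'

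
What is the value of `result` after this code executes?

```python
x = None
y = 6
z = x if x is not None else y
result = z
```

x = None; y = 6; z = 6; result = 6

6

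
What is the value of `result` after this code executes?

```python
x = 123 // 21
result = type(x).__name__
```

x is int; result = 'int'

'int'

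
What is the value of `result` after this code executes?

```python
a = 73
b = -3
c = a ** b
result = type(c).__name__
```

a is int; b is int; c is float; result = 'float'

'float'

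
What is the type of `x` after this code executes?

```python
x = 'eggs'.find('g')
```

str.find() returns int index

int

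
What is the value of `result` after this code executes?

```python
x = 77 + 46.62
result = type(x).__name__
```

x is float; result = 'float'

'float'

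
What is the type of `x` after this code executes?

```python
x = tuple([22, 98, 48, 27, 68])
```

tuple() constructor returns tuple

tuple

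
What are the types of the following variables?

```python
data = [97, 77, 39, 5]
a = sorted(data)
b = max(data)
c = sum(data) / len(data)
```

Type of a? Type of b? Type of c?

sorted() returns list; max of ints returns int; int / int = float

list, int, float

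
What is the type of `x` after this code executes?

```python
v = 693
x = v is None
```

'is' comparison returns bool

bool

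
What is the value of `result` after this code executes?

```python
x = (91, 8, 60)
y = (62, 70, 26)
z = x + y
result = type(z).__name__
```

x is tuple; y is tuple; z is tuple; result = 'tuple'

'tuple'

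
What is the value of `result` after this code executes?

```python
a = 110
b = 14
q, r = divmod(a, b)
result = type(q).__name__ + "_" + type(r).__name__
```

a is int; b is int; q is int; r is int; result = 'int_int'

'int_int'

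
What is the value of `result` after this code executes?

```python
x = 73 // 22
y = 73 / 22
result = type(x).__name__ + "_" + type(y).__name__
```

x is int; y is float; result = 'int_float'

'int_float'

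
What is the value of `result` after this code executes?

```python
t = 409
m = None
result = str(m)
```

t = 409; m = None; result = 'None'

'None'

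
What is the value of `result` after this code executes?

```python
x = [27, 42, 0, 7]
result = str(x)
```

x = [27, 42, 0, 7]; result = '[27, 42, 0, 7]'

'[27, 42, 0, 7]'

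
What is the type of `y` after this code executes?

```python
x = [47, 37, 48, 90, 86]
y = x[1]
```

Indexing list[int] returns int

int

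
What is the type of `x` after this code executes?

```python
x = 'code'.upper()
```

str.upper() returns str

str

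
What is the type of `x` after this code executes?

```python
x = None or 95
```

'or' with None returns the other truthy value

int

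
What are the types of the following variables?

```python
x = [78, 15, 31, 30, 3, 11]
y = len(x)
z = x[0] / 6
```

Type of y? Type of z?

len() returns int; int / int = float

int, float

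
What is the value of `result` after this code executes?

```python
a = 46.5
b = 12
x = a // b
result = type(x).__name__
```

a is float; b is int; x is float; result = 'float'

'float'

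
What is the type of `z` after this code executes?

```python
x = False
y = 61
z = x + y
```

bool + int = int (bool is subclass of int)

int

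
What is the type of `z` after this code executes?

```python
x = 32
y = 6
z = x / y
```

int / int = float

float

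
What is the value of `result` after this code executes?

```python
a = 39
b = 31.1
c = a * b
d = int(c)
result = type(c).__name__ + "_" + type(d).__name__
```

a is int; b is float; c is float; d is int; result = 'float_int'

'float_int'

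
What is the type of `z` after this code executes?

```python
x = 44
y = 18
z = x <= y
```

Comparison returns bool

bool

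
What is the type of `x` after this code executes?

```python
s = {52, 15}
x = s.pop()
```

Popping from set[int] returns int

int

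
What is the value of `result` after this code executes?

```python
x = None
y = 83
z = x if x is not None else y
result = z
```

x = None; y = 83; z = 83; result = 83

83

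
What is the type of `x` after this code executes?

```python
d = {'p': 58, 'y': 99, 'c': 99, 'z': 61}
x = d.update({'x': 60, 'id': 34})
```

dict.update() returns None

NoneType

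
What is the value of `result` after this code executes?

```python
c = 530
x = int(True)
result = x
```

c = 530; x = 1; result = 1

1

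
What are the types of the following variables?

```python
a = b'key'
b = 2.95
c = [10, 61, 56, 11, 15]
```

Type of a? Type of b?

a is assigned a bytes literal (b'...' prefix); b is assigned a number with a decimal point, so it is a float

bytes, float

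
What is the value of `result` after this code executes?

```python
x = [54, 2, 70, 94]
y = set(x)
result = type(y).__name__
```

x is list; y is set; result = 'set'

'set'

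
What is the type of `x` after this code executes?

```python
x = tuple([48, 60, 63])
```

tuple() constructor returns tuple

tuple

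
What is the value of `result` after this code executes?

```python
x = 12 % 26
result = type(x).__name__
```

x is int; result = 'int'

'int'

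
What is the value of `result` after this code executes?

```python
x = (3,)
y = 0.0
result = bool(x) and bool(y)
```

x = (3,); y = 0.0; result = False

False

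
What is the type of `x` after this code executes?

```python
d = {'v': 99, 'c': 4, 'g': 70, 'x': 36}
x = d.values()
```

.values() returns dict_values view

dict_values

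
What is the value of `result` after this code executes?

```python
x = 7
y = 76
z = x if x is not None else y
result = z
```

x = 7; y = 76; z = 7; result = 7

7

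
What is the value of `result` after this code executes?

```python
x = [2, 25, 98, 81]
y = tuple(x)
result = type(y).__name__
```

x is list; y is tuple; result = 'tuple'

'tuple'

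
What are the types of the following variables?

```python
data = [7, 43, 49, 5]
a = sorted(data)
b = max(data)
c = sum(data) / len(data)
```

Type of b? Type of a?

max of ints returns int; sorted() returns list

int, list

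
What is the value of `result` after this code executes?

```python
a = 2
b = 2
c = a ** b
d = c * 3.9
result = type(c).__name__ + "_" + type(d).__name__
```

a is int; b is int; c is int; d is float; result = 'int_float'

'int_float'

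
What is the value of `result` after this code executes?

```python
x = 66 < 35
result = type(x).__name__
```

x is bool; result = 'bool'

'bool'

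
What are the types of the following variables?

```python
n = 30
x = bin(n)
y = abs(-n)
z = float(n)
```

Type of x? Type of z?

bin() returns str; float() returns float

str, float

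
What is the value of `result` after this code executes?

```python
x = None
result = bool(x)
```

x = None; result = False

False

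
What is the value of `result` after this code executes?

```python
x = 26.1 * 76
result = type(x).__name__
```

x is float; result = 'float'

'float'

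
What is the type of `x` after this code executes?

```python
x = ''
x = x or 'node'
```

'or' returns first truthy value (str)

str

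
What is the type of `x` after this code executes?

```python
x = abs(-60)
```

abs() of int returns int

int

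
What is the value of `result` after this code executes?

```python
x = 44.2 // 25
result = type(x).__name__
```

x is float; result = 'float'

'float'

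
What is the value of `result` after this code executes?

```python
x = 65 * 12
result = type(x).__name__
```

x is int; result = 'int'

'int'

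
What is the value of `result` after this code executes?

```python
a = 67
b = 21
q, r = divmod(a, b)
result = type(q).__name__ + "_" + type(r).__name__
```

a is int; b is int; q is int; r is int; result = 'int_int'

'int_int'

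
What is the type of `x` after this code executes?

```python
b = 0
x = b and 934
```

'and' returns first falsy value (0 is int)

int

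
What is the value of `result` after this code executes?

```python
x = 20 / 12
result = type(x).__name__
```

x is float; result = 'float'

'float'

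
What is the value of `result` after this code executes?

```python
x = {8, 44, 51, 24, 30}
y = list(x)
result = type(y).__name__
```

x is set; y is list; result = 'list'

'list'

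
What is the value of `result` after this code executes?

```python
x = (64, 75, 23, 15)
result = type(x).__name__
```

x is tuple; result = 'tuple'

'tuple'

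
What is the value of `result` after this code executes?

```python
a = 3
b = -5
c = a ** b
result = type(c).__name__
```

a is int; b is int; c is float; result = 'float'

'float'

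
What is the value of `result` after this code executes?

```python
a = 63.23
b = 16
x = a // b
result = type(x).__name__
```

a is float; b is int; x is float; result = 'float'

'float'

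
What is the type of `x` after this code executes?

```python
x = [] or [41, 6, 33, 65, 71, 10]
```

'or' returns first truthy value (list)

list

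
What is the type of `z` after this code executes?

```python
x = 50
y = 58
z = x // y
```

int // int = int

int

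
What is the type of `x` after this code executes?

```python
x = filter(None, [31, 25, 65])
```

filter() returns a filter object

filter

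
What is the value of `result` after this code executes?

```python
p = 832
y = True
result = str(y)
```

p = 832; y = True; result = 'True'

'True'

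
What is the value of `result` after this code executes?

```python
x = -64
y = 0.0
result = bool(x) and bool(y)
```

x = -64; y = 0.0; result = False

False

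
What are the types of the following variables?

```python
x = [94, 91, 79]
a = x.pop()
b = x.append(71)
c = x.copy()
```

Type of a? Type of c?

pop() returns element; copy() returns list

int, list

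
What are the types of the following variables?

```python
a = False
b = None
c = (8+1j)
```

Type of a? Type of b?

a is assigned the constant False, which has type bool; b is assigned None, whose type is NoneType

bool, NoneType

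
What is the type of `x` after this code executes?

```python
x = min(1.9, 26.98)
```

min() of floats returns float

float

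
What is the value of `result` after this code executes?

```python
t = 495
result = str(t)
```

t = 495; result = '495'

'495'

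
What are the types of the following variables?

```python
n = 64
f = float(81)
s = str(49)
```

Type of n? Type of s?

n is assigned a bare integer (no decimal point), so it is an int; s is assigned the result of calling str(), which returns a str

int, str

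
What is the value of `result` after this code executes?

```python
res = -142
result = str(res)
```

res = -142; result = '-142'

'-142'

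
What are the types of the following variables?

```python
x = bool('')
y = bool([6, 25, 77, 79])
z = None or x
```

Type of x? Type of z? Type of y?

bool() returns bool; None or bool returns the bool; bool() returns bool

bool, bool, bool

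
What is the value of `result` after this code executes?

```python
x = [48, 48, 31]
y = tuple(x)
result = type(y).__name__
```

x is list; y is tuple; result = 'tuple'

'tuple'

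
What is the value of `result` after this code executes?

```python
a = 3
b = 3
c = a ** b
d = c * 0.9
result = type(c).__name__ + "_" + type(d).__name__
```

a is int; b is int; c is int; d is float; result = 'int_float'

'int_float'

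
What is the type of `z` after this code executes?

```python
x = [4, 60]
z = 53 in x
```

'in' operator returns bool

bool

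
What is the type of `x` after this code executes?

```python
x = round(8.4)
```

round() with no decimal places returns int

int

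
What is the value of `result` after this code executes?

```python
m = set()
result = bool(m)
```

m = set(); result = False

False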